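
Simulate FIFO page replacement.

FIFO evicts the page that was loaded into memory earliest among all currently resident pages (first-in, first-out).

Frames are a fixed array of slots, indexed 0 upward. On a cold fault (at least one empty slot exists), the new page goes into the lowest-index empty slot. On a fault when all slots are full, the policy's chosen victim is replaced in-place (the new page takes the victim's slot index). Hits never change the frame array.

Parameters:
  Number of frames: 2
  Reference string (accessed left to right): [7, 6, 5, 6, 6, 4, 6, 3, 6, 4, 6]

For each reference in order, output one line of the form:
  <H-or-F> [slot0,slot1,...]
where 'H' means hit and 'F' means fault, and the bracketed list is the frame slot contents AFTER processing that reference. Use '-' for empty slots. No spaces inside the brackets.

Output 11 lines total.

F [7,-]
F [7,6]
F [5,6]
H [5,6]
H [5,6]
F [5,4]
F [6,4]
F [6,3]
H [6,3]
F [4,3]
F [4,6]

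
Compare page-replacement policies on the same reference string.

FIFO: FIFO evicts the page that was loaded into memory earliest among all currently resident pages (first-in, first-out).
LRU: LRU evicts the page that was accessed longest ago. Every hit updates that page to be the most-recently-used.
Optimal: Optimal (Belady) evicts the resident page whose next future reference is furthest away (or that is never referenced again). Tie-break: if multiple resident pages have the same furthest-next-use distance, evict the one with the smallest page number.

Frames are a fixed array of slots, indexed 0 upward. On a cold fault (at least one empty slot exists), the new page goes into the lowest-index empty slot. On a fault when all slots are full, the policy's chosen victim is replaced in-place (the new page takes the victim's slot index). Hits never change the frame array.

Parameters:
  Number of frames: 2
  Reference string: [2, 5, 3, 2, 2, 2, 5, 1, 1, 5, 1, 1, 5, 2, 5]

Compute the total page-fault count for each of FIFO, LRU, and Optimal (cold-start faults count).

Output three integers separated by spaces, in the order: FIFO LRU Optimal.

Answer: 8 7 6

Derivation:
--- FIFO ---
  step 0: ref 2 -> FAULT, frames=[2,-] (faults so far: 1)
  step 1: ref 5 -> FAULT, frames=[2,5] (faults so far: 2)
  step 2: ref 3 -> FAULT, evict 2, frames=[3,5] (faults so far: 3)
  step 3: ref 2 -> FAULT, evict 5, frames=[3,2] (faults so far: 4)
  step 4: ref 2 -> HIT, frames=[3,2] (faults so far: 4)
  step 5: ref 2 -> HIT, frames=[3,2] (faults so far: 4)
  step 6: ref 5 -> FAULT, evict 3, frames=[5,2] (faults so far: 5)
  step 7: ref 1 -> FAULT, evict 2, frames=[5,1] (faults so far: 6)
  step 8: ref 1 -> HIT, frames=[5,1] (faults so far: 6)
  step 9: ref 5 -> HIT, frames=[5,1] (faults so far: 6)
  step 10: ref 1 -> HIT, frames=[5,1] (faults so far: 6)
  step 11: ref 1 -> HIT, frames=[5,1] (faults so far: 6)
  step 12: ref 5 -> HIT, frames=[5,1] (faults so far: 6)
  step 13: ref 2 -> FAULT, evict 5, frames=[2,1] (faults so far: 7)
  step 14: ref 5 -> FAULT, evict 1, frames=[2,5] (faults so far: 8)
  FIFO total faults: 8
--- LRU ---
  step 0: ref 2 -> FAULT, frames=[2,-] (faults so far: 1)
  step 1: ref 5 -> FAULT, frames=[2,5] (faults so far: 2)
  step 2: ref 3 -> FAULT, evict 2, frames=[3,5] (faults so far: 3)
  step 3: ref 2 -> FAULT, evict 5, frames=[3,2] (faults so far: 4)
  step 4: ref 2 -> HIT, frames=[3,2] (faults so far: 4)
  step 5: ref 2 -> HIT, frames=[3,2] (faults so far: 4)
  step 6: ref 5 -> FAULT, evict 3, frames=[5,2] (faults so far: 5)
  step 7: ref 1 -> FAULT, evict 2, frames=[5,1] (faults so far: 6)
  step 8: ref 1 -> HIT, frames=[5,1] (faults so far: 6)
  step 9: ref 5 -> HIT, frames=[5,1] (faults so far: 6)
  step 10: ref 1 -> HIT, frames=[5,1] (faults so far: 6)
  step 11: ref 1 -> HIT, frames=[5,1] (faults so far: 6)
  step 12: ref 5 -> HIT, frames=[5,1] (faults so far: 6)
  step 13: ref 2 -> FAULT, evict 1, frames=[5,2] (faults so far: 7)
  step 14: ref 5 -> HIT, frames=[5,2] (faults so far: 7)
  LRU total faults: 7
--- Optimal ---
  step 0: ref 2 -> FAULT, frames=[2,-] (faults so far: 1)
  step 1: ref 5 -> FAULT, frames=[2,5] (faults so far: 2)
  step 2: ref 3 -> FAULT, evict 5, frames=[2,3] (faults so far: 3)
  step 3: ref 2 -> HIT, frames=[2,3] (faults so far: 3)
  step 4: ref 2 -> HIT, frames=[2,3] (faults so far: 3)
  step 5: ref 2 -> HIT, frames=[2,3] (faults so far: 3)
  step 6: ref 5 -> FAULT, evict 3, frames=[2,5] (faults so far: 4)
  step 7: ref 1 -> FAULT, evict 2, frames=[1,5] (faults so far: 5)
  step 8: ref 1 -> HIT, frames=[1,5] (faults so far: 5)
  step 9: ref 5 -> HIT, frames=[1,5] (faults so far: 5)
  step 10: ref 1 -> HIT, frames=[1,5] (faults so far: 5)
  step 11: ref 1 -> HIT, frames=[1,5] (faults so far: 5)
  step 12: ref 5 -> HIT, frames=[1,5] (faults so far: 5)
  step 13: ref 2 -> FAULT, evict 1, frames=[2,5] (faults so far: 6)
  step 14: ref 5 -> HIT, frames=[2,5] (faults so far: 6)
  Optimal total faults: 6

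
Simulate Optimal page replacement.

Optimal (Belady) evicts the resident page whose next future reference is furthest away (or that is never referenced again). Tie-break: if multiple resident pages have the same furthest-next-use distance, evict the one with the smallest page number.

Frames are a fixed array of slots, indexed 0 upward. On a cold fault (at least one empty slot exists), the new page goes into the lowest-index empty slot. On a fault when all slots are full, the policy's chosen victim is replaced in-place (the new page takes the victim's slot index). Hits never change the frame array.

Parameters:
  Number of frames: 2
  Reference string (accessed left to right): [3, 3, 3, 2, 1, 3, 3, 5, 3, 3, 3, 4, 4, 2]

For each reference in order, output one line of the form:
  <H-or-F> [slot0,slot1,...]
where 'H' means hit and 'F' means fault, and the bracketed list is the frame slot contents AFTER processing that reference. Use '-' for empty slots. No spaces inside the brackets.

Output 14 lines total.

F [3,-]
H [3,-]
H [3,-]
F [3,2]
F [3,1]
H [3,1]
H [3,1]
F [3,5]
H [3,5]
H [3,5]
H [3,5]
F [4,5]
H [4,5]
F [2,5]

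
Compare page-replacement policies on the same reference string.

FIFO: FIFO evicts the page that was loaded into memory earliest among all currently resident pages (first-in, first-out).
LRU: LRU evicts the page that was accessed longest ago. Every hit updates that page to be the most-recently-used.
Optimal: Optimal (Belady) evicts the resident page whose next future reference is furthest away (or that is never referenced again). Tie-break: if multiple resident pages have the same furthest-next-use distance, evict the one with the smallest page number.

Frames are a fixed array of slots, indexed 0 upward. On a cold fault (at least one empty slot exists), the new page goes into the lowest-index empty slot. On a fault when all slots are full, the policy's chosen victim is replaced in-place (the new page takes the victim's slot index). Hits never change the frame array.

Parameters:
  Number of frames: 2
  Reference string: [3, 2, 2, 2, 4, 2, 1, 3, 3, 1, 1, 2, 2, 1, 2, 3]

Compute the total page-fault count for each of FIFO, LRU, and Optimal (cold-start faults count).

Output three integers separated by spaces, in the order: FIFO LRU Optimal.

--- FIFO ---
  step 0: ref 3 -> FAULT, frames=[3,-] (faults so far: 1)
  step 1: ref 2 -> FAULT, frames=[3,2] (faults so far: 2)
  step 2: ref 2 -> HIT, frames=[3,2] (faults so far: 2)
  step 3: ref 2 -> HIT, frames=[3,2] (faults so far: 2)
  step 4: ref 4 -> FAULT, evict 3, frames=[4,2] (faults so far: 3)
  step 5: ref 2 -> HIT, frames=[4,2] (faults so far: 3)
  step 6: ref 1 -> FAULT, evict 2, frames=[4,1] (faults so far: 4)
  step 7: ref 3 -> FAULT, evict 4, frames=[3,1] (faults so far: 5)
  step 8: ref 3 -> HIT, frames=[3,1] (faults so far: 5)
  step 9: ref 1 -> HIT, frames=[3,1] (faults so far: 5)
  step 10: ref 1 -> HIT, frames=[3,1] (faults so far: 5)
  step 11: ref 2 -> FAULT, evict 1, frames=[3,2] (faults so far: 6)
  step 12: ref 2 -> HIT, frames=[3,2] (faults so far: 6)
  step 13: ref 1 -> FAULT, evict 3, frames=[1,2] (faults so far: 7)
  step 14: ref 2 -> HIT, frames=[1,2] (faults so far: 7)
  step 15: ref 3 -> FAULT, evict 2, frames=[1,3] (faults so far: 8)
  FIFO total faults: 8
--- LRU ---
  step 0: ref 3 -> FAULT, frames=[3,-] (faults so far: 1)
  step 1: ref 2 -> FAULT, frames=[3,2] (faults so far: 2)
  step 2: ref 2 -> HIT, frames=[3,2] (faults so far: 2)
  step 3: ref 2 -> HIT, frames=[3,2] (faults so far: 2)
  step 4: ref 4 -> FAULT, evict 3, frames=[4,2] (faults so far: 3)
  step 5: ref 2 -> HIT, frames=[4,2] (faults so far: 3)
  step 6: ref 1 -> FAULT, evict 4, frames=[1,2] (faults so far: 4)
  step 7: ref 3 -> FAULT, evict 2, frames=[1,3] (faults so far: 5)
  step 8: ref 3 -> HIT, frames=[1,3] (faults so far: 5)
  step 9: ref 1 -> HIT, frames=[1,3] (faults so far: 5)
  step 10: ref 1 -> HIT, frames=[1,3] (faults so far: 5)
  step 11: ref 2 -> FAULT, evict 3, frames=[1,2] (faults so far: 6)
  step 12: ref 2 -> HIT, frames=[1,2] (faults so far: 6)
  step 13: ref 1 -> HIT, frames=[1,2] (faults so far: 6)
  step 14: ref 2 -> HIT, frames=[1,2] (faults so far: 6)
  step 15: ref 3 -> FAULT, evict 1, frames=[3,2] (faults so far: 7)
  LRU total faults: 7
--- Optimal ---
  step 0: ref 3 -> FAULT, frames=[3,-] (faults so far: 1)
  step 1: ref 2 -> FAULT, frames=[3,2] (faults so far: 2)
  step 2: ref 2 -> HIT, frames=[3,2] (faults so far: 2)
  step 3: ref 2 -> HIT, frames=[3,2] (faults so far: 2)
  step 4: ref 4 -> FAULT, evict 3, frames=[4,2] (faults so far: 3)
  step 5: ref 2 -> HIT, frames=[4,2] (faults so far: 3)
  step 6: ref 1 -> FAULT, evict 4, frames=[1,2] (faults so far: 4)
  step 7: ref 3 -> FAULT, evict 2, frames=[1,3] (faults so far: 5)
  step 8: ref 3 -> HIT, frames=[1,3] (faults so far: 5)
  step 9: ref 1 -> HIT, frames=[1,3] (faults so far: 5)
  step 10: ref 1 -> HIT, frames=[1,3] (faults so far: 5)
  step 11: ref 2 -> FAULT, evict 3, frames=[1,2] (faults so far: 6)
  step 12: ref 2 -> HIT, frames=[1,2] (faults so far: 6)
  step 13: ref 1 -> HIT, frames=[1,2] (faults so far: 6)
  step 14: ref 2 -> HIT, frames=[1,2] (faults so far: 6)
  step 15: ref 3 -> FAULT, evict 1, frames=[3,2] (faults so far: 7)
  Optimal total faults: 7

Answer: 8 7 7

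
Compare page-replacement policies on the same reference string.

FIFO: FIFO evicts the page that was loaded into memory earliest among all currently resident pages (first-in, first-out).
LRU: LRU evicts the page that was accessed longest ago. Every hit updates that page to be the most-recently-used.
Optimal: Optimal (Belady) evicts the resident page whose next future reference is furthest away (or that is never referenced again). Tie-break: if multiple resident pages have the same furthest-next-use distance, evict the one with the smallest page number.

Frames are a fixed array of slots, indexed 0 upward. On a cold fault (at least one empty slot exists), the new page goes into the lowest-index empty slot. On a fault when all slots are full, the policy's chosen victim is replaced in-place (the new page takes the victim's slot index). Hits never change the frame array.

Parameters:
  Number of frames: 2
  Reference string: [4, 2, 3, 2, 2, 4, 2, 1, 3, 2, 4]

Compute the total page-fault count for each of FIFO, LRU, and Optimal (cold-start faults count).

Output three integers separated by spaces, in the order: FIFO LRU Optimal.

Answer: 9 8 7

Derivation:
--- FIFO ---
  step 0: ref 4 -> FAULT, frames=[4,-] (faults so far: 1)
  step 1: ref 2 -> FAULT, frames=[4,2] (faults so far: 2)
  step 2: ref 3 -> FAULT, evict 4, frames=[3,2] (faults so far: 3)
  step 3: ref 2 -> HIT, frames=[3,2] (faults so far: 3)
  step 4: ref 2 -> HIT, frames=[3,2] (faults so far: 3)
  step 5: ref 4 -> FAULT, evict 2, frames=[3,4] (faults so far: 4)
  step 6: ref 2 -> FAULT, evict 3, frames=[2,4] (faults so far: 5)
  step 7: ref 1 -> FAULT, evict 4, frames=[2,1] (faults so far: 6)
  step 8: ref 3 -> FAULT, evict 2, frames=[3,1] (faults so far: 7)
  step 9: ref 2 -> FAULT, evict 1, frames=[3,2] (faults so far: 8)
  step 10: ref 4 -> FAULT, evict 3, frames=[4,2] (faults so far: 9)
  FIFO total faults: 9
--- LRU ---
  step 0: ref 4 -> FAULT, frames=[4,-] (faults so far: 1)
  step 1: ref 2 -> FAULT, frames=[4,2] (faults so far: 2)
  step 2: ref 3 -> FAULT, evict 4, frames=[3,2] (faults so far: 3)
  step 3: ref 2 -> HIT, frames=[3,2] (faults so far: 3)
  step 4: ref 2 -> HIT, frames=[3,2] (faults so far: 3)
  step 5: ref 4 -> FAULT, evict 3, frames=[4,2] (faults so far: 4)
  step 6: ref 2 -> HIT, frames=[4,2] (faults so far: 4)
  step 7: ref 1 -> FAULT, evict 4, frames=[1,2] (faults so far: 5)
  step 8: ref 3 -> FAULT, evict 2, frames=[1,3] (faults so far: 6)
  step 9: ref 2 -> FAULT, evict 1, frames=[2,3] (faults so far: 7)
  step 10: ref 4 -> FAULT, evict 3, frames=[2,4] (faults so far: 8)
  LRU total faults: 8
--- Optimal ---
  step 0: ref 4 -> FAULT, frames=[4,-] (faults so far: 1)
  step 1: ref 2 -> FAULT, frames=[4,2] (faults so far: 2)
  step 2: ref 3 -> FAULT, evict 4, frames=[3,2] (faults so far: 3)
  step 3: ref 2 -> HIT, frames=[3,2] (faults so far: 3)
  step 4: ref 2 -> HIT, frames=[3,2] (faults so far: 3)
  step 5: ref 4 -> FAULT, evict 3, frames=[4,2] (faults so far: 4)
  step 6: ref 2 -> HIT, frames=[4,2] (faults so far: 4)
  step 7: ref 1 -> FAULT, evict 4, frames=[1,2] (faults so far: 5)
  step 8: ref 3 -> FAULT, evict 1, frames=[3,2] (faults so far: 6)
  step 9: ref 2 -> HIT, frames=[3,2] (faults so far: 6)
  step 10: ref 4 -> FAULT, evict 2, frames=[3,4] (faults so far: 7)
  Optimal total faults: 7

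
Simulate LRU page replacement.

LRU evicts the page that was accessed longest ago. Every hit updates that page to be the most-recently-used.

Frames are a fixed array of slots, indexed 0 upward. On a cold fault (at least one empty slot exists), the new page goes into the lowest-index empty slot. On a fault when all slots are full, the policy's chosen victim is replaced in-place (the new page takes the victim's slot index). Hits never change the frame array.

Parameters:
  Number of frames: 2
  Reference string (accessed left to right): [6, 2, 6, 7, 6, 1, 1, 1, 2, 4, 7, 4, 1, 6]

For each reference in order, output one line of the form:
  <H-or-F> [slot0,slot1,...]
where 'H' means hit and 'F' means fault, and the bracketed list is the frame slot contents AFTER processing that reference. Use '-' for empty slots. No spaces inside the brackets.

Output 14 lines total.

F [6,-]
F [6,2]
H [6,2]
F [6,7]
H [6,7]
F [6,1]
H [6,1]
H [6,1]
F [2,1]
F [2,4]
F [7,4]
H [7,4]
F [1,4]
F [1,6]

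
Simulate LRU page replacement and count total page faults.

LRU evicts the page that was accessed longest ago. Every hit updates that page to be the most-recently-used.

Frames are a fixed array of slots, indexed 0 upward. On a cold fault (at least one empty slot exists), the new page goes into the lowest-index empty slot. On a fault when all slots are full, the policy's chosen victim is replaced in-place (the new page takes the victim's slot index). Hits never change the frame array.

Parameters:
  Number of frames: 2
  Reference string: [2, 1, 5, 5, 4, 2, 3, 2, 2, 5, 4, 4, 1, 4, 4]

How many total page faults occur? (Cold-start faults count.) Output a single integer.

Step 0: ref 2 → FAULT, frames=[2,-]
Step 1: ref 1 → FAULT, frames=[2,1]
Step 2: ref 5 → FAULT (evict 2), frames=[5,1]
Step 3: ref 5 → HIT, frames=[5,1]
Step 4: ref 4 → FAULT (evict 1), frames=[5,4]
Step 5: ref 2 → FAULT (evict 5), frames=[2,4]
Step 6: ref 3 → FAULT (evict 4), frames=[2,3]
Step 7: ref 2 → HIT, frames=[2,3]
Step 8: ref 2 → HIT, frames=[2,3]
Step 9: ref 5 → FAULT (evict 3), frames=[2,5]
Step 10: ref 4 → FAULT (evict 2), frames=[4,5]
Step 11: ref 4 → HIT, frames=[4,5]
Step 12: ref 1 → FAULT (evict 5), frames=[4,1]
Step 13: ref 4 → HIT, frames=[4,1]
Step 14: ref 4 → HIT, frames=[4,1]
Total faults: 9

Answer: 9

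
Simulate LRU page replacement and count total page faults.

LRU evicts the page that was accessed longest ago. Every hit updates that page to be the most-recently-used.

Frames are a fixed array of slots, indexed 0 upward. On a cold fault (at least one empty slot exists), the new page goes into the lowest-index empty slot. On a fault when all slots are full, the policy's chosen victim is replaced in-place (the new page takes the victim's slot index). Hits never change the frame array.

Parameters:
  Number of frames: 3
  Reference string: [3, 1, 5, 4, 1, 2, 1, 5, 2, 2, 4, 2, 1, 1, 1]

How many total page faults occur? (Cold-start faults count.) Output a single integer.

Step 0: ref 3 → FAULT, frames=[3,-,-]
Step 1: ref 1 → FAULT, frames=[3,1,-]
Step 2: ref 5 → FAULT, frames=[3,1,5]
Step 3: ref 4 → FAULT (evict 3), frames=[4,1,5]
Step 4: ref 1 → HIT, frames=[4,1,5]
Step 5: ref 2 → FAULT (evict 5), frames=[4,1,2]
Step 6: ref 1 → HIT, frames=[4,1,2]
Step 7: ref 5 → FAULT (evict 4), frames=[5,1,2]
Step 8: ref 2 → HIT, frames=[5,1,2]
Step 9: ref 2 → HIT, frames=[5,1,2]
Step 10: ref 4 → FAULT (evict 1), frames=[5,4,2]
Step 11: ref 2 → HIT, frames=[5,4,2]
Step 12: ref 1 → FAULT (evict 5), frames=[1,4,2]
Step 13: ref 1 → HIT, frames=[1,4,2]
Step 14: ref 1 → HIT, frames=[1,4,2]
Total faults: 8

Answer: 8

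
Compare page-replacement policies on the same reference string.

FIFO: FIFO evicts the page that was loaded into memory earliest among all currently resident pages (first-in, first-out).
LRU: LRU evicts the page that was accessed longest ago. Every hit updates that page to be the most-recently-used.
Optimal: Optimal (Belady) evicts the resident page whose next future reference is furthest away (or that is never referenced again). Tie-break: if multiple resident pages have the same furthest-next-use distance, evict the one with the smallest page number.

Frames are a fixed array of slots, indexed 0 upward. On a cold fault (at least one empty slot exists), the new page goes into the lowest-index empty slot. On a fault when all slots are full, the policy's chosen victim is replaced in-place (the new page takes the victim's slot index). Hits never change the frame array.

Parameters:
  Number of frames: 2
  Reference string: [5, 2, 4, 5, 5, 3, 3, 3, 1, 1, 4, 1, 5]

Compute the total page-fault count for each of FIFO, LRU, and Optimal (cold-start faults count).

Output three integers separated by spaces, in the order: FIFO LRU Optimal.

--- FIFO ---
  step 0: ref 5 -> FAULT, frames=[5,-] (faults so far: 1)
  step 1: ref 2 -> FAULT, frames=[5,2] (faults so far: 2)
  step 2: ref 4 -> FAULT, evict 5, frames=[4,2] (faults so far: 3)
  step 3: ref 5 -> FAULT, evict 2, frames=[4,5] (faults so far: 4)
  step 4: ref 5 -> HIT, frames=[4,5] (faults so far: 4)
  step 5: ref 3 -> FAULT, evict 4, frames=[3,5] (faults so far: 5)
  step 6: ref 3 -> HIT, frames=[3,5] (faults so far: 5)
  step 7: ref 3 -> HIT, frames=[3,5] (faults so far: 5)
  step 8: ref 1 -> FAULT, evict 5, frames=[3,1] (faults so far: 6)
  step 9: ref 1 -> HIT, frames=[3,1] (faults so far: 6)
  step 10: ref 4 -> FAULT, evict 3, frames=[4,1] (faults so far: 7)
  step 11: ref 1 -> HIT, frames=[4,1] (faults so far: 7)
  step 12: ref 5 -> FAULT, evict 1, frames=[4,5] (faults so far: 8)
  FIFO total faults: 8
--- LRU ---
  step 0: ref 5 -> FAULT, frames=[5,-] (faults so far: 1)
  step 1: ref 2 -> FAULT, frames=[5,2] (faults so far: 2)
  step 2: ref 4 -> FAULT, evict 5, frames=[4,2] (faults so far: 3)
  step 3: ref 5 -> FAULT, evict 2, frames=[4,5] (faults so far: 4)
  step 4: ref 5 -> HIT, frames=[4,5] (faults so far: 4)
  step 5: ref 3 -> FAULT, evict 4, frames=[3,5] (faults so far: 5)
  step 6: ref 3 -> HIT, frames=[3,5] (faults so far: 5)
  step 7: ref 3 -> HIT, frames=[3,5] (faults so far: 5)
  step 8: ref 1 -> FAULT, evict 5, frames=[3,1] (faults so far: 6)
  step 9: ref 1 -> HIT, frames=[3,1] (faults so far: 6)
  step 10: ref 4 -> FAULT, evict 3, frames=[4,1] (faults so far: 7)
  step 11: ref 1 -> HIT, frames=[4,1] (faults so far: 7)
  step 12: ref 5 -> FAULT, evict 4, frames=[5,1] (faults so far: 8)
  LRU total faults: 8
--- Optimal ---
  step 0: ref 5 -> FAULT, frames=[5,-] (faults so far: 1)
  step 1: ref 2 -> FAULT, frames=[5,2] (faults so far: 2)
  step 2: ref 4 -> FAULT, evict 2, frames=[5,4] (faults so far: 3)
  step 3: ref 5 -> HIT, frames=[5,4] (faults so far: 3)
  step 4: ref 5 -> HIT, frames=[5,4] (faults so far: 3)
  step 5: ref 3 -> FAULT, evict 5, frames=[3,4] (faults so far: 4)
  step 6: ref 3 -> HIT, frames=[3,4] (faults so far: 4)
  step 7: ref 3 -> HIT, frames=[3,4] (faults so far: 4)
  step 8: ref 1 -> FAULT, evict 3, frames=[1,4] (faults so far: 5)
  step 9: ref 1 -> HIT, frames=[1,4] (faults so far: 5)
  step 10: ref 4 -> HIT, frames=[1,4] (faults so far: 5)
  step 11: ref 1 -> HIT, frames=[1,4] (faults so far: 5)
  step 12: ref 5 -> FAULT, evict 1, frames=[5,4] (faults so far: 6)
  Optimal total faults: 6

Answer: 8 8 6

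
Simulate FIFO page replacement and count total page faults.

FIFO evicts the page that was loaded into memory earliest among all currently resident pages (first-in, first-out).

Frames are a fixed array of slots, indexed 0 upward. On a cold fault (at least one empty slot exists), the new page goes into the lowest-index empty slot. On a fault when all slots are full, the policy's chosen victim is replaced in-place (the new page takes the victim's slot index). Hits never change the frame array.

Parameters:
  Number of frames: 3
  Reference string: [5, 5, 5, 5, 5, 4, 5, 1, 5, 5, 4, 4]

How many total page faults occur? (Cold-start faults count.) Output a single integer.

Step 0: ref 5 → FAULT, frames=[5,-,-]
Step 1: ref 5 → HIT, frames=[5,-,-]
Step 2: ref 5 → HIT, frames=[5,-,-]
Step 3: ref 5 → HIT, frames=[5,-,-]
Step 4: ref 5 → HIT, frames=[5,-,-]
Step 5: ref 4 → FAULT, frames=[5,4,-]
Step 6: ref 5 → HIT, frames=[5,4,-]
Step 7: ref 1 → FAULT, frames=[5,4,1]
Step 8: ref 5 → HIT, frames=[5,4,1]
Step 9: ref 5 → HIT, frames=[5,4,1]
Step 10: ref 4 → HIT, frames=[5,4,1]
Step 11: ref 4 → HIT, frames=[5,4,1]
Total faults: 3

Answer: 3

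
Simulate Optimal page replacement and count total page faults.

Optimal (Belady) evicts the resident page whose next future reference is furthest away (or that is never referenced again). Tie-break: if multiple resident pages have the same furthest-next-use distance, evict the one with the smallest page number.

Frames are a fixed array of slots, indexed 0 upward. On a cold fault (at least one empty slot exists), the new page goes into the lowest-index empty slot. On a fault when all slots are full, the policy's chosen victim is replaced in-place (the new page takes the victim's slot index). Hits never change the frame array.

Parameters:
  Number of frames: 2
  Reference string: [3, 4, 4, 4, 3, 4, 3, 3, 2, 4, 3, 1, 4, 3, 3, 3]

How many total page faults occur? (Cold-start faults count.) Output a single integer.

Answer: 6

Derivation:
Step 0: ref 3 → FAULT, frames=[3,-]
Step 1: ref 4 → FAULT, frames=[3,4]
Step 2: ref 4 → HIT, frames=[3,4]
Step 3: ref 4 → HIT, frames=[3,4]
Step 4: ref 3 → HIT, frames=[3,4]
Step 5: ref 4 → HIT, frames=[3,4]
Step 6: ref 3 → HIT, frames=[3,4]
Step 7: ref 3 → HIT, frames=[3,4]
Step 8: ref 2 → FAULT (evict 3), frames=[2,4]
Step 9: ref 4 → HIT, frames=[2,4]
Step 10: ref 3 → FAULT (evict 2), frames=[3,4]
Step 11: ref 1 → FAULT (evict 3), frames=[1,4]
Step 12: ref 4 → HIT, frames=[1,4]
Step 13: ref 3 → FAULT (evict 1), frames=[3,4]
Step 14: ref 3 → HIT, frames=[3,4]
Step 15: ref 3 → HIT, frames=[3,4]
Total faults: 6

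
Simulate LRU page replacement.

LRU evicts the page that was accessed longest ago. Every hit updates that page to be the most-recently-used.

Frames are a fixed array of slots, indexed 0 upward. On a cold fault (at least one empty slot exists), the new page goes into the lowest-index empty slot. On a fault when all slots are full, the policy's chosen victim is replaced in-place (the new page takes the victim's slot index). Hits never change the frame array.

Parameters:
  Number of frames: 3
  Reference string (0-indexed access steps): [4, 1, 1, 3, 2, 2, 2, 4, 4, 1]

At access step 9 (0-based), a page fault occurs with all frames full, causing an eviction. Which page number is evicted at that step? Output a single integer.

Step 0: ref 4 -> FAULT, frames=[4,-,-]
Step 1: ref 1 -> FAULT, frames=[4,1,-]
Step 2: ref 1 -> HIT, frames=[4,1,-]
Step 3: ref 3 -> FAULT, frames=[4,1,3]
Step 4: ref 2 -> FAULT, evict 4, frames=[2,1,3]
Step 5: ref 2 -> HIT, frames=[2,1,3]
Step 6: ref 2 -> HIT, frames=[2,1,3]
Step 7: ref 4 -> FAULT, evict 1, frames=[2,4,3]
Step 8: ref 4 -> HIT, frames=[2,4,3]
Step 9: ref 1 -> FAULT, evict 3, frames=[2,4,1]
At step 9: evicted page 3

Answer: 3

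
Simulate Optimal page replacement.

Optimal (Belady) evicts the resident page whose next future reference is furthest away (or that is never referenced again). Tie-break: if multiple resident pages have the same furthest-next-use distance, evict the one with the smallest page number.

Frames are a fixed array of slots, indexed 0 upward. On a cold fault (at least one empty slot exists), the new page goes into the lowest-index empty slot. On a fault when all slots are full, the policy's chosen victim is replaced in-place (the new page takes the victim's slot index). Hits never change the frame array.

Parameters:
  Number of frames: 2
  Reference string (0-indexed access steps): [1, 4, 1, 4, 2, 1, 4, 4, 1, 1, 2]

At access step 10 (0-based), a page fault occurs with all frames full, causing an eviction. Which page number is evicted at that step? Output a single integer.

Answer: 1

Derivation:
Step 0: ref 1 -> FAULT, frames=[1,-]
Step 1: ref 4 -> FAULT, frames=[1,4]
Step 2: ref 1 -> HIT, frames=[1,4]
Step 3: ref 4 -> HIT, frames=[1,4]
Step 4: ref 2 -> FAULT, evict 4, frames=[1,2]
Step 5: ref 1 -> HIT, frames=[1,2]
Step 6: ref 4 -> FAULT, evict 2, frames=[1,4]
Step 7: ref 4 -> HIT, frames=[1,4]
Step 8: ref 1 -> HIT, frames=[1,4]
Step 9: ref 1 -> HIT, frames=[1,4]
Step 10: ref 2 -> FAULT, evict 1, frames=[2,4]
At step 10: evicted page 1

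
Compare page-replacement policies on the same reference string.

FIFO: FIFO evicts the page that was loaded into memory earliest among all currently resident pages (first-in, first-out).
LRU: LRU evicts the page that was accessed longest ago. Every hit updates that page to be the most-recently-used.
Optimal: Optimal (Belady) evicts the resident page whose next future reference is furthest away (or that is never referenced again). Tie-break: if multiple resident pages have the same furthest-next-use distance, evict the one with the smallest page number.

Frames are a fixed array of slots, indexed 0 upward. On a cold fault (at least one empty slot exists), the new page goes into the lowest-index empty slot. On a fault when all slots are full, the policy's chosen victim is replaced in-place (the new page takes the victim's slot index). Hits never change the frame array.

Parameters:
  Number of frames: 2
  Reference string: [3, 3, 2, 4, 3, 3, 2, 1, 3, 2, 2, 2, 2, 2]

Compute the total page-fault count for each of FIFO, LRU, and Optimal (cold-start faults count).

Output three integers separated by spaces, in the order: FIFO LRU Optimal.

--- FIFO ---
  step 0: ref 3 -> FAULT, frames=[3,-] (faults so far: 1)
  step 1: ref 3 -> HIT, frames=[3,-] (faults so far: 1)
  step 2: ref 2 -> FAULT, frames=[3,2] (faults so far: 2)
  step 3: ref 4 -> FAULT, evict 3, frames=[4,2] (faults so far: 3)
  step 4: ref 3 -> FAULT, evict 2, frames=[4,3] (faults so far: 4)
  step 5: ref 3 -> HIT, frames=[4,3] (faults so far: 4)
  step 6: ref 2 -> FAULT, evict 4, frames=[2,3] (faults so far: 5)
  step 7: ref 1 -> FAULT, evict 3, frames=[2,1] (faults so far: 6)
  step 8: ref 3 -> FAULT, evict 2, frames=[3,1] (faults so far: 7)
  step 9: ref 2 -> FAULT, evict 1, frames=[3,2] (faults so far: 8)
  step 10: ref 2 -> HIT, frames=[3,2] (faults so far: 8)
  step 11: ref 2 -> HIT, frames=[3,2] (faults so far: 8)
  step 12: ref 2 -> HIT, frames=[3,2] (faults so far: 8)
  step 13: ref 2 -> HIT, frames=[3,2] (faults so far: 8)
  FIFO total faults: 8
--- LRU ---
  step 0: ref 3 -> FAULT, frames=[3,-] (faults so far: 1)
  step 1: ref 3 -> HIT, frames=[3,-] (faults so far: 1)
  step 2: ref 2 -> FAULT, frames=[3,2] (faults so far: 2)
  step 3: ref 4 -> FAULT, evict 3, frames=[4,2] (faults so far: 3)
  step 4: ref 3 -> FAULT, evict 2, frames=[4,3] (faults so far: 4)
  step 5: ref 3 -> HIT, frames=[4,3] (faults so far: 4)
  step 6: ref 2 -> FAULT, evict 4, frames=[2,3] (faults so far: 5)
  step 7: ref 1 -> FAULT, evict 3, frames=[2,1] (faults so far: 6)
  step 8: ref 3 -> FAULT, evict 2, frames=[3,1] (faults so far: 7)
  step 9: ref 2 -> FAULT, evict 1, frames=[3,2] (faults so far: 8)
  step 10: ref 2 -> HIT, frames=[3,2] (faults so far: 8)
  step 11: ref 2 -> HIT, frames=[3,2] (faults so far: 8)
  step 12: ref 2 -> HIT, frames=[3,2] (faults so far: 8)
  step 13: ref 2 -> HIT, frames=[3,2] (faults so far: 8)
  LRU total faults: 8
--- Optimal ---
  step 0: ref 3 -> FAULT, frames=[3,-] (faults so far: 1)
  step 1: ref 3 -> HIT, frames=[3,-] (faults so far: 1)
  step 2: ref 2 -> FAULT, frames=[3,2] (faults so far: 2)
  step 3: ref 4 -> FAULT, evict 2, frames=[3,4] (faults so far: 3)
  step 4: ref 3 -> HIT, frames=[3,4] (faults so far: 3)
  step 5: ref 3 -> HIT, frames=[3,4] (faults so far: 3)
  step 6: ref 2 -> FAULT, evict 4, frames=[3,2] (faults so far: 4)
  step 7: ref 1 -> FAULT, evict 2, frames=[3,1] (faults so far: 5)
  step 8: ref 3 -> HIT, frames=[3,1] (faults so far: 5)
  step 9: ref 2 -> FAULT, evict 1, frames=[3,2] (faults so far: 6)
  step 10: ref 2 -> HIT, frames=[3,2] (faults so far: 6)
  step 11: ref 2 -> HIT, frames=[3,2] (faults so far: 6)
  step 12: ref 2 -> HIT, frames=[3,2] (faults so far: 6)
  step 13: ref 2 -> HIT, frames=[3,2] (faults so far: 6)
  Optimal total faults: 6

Answer: 8 8 6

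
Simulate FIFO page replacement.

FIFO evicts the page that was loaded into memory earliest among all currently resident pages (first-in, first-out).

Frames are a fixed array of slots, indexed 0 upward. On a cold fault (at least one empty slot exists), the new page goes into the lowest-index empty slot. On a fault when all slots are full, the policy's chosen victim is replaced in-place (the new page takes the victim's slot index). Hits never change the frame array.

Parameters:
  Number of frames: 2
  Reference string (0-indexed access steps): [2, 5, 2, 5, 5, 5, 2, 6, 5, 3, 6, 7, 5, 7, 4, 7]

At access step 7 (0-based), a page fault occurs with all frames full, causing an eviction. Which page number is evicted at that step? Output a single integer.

Answer: 2

Derivation:
Step 0: ref 2 -> FAULT, frames=[2,-]
Step 1: ref 5 -> FAULT, frames=[2,5]
Step 2: ref 2 -> HIT, frames=[2,5]
Step 3: ref 5 -> HIT, frames=[2,5]
Step 4: ref 5 -> HIT, frames=[2,5]
Step 5: ref 5 -> HIT, frames=[2,5]
Step 6: ref 2 -> HIT, frames=[2,5]
Step 7: ref 6 -> FAULT, evict 2, frames=[6,5]
At step 7: evicted page 2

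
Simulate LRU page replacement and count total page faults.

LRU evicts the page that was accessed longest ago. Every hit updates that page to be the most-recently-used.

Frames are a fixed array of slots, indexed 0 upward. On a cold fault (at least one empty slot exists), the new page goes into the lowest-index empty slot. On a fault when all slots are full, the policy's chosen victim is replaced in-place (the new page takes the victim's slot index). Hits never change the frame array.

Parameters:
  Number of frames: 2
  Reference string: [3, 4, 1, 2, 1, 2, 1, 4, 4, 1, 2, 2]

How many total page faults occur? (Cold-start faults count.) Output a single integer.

Answer: 6

Derivation:
Step 0: ref 3 → FAULT, frames=[3,-]
Step 1: ref 4 → FAULT, frames=[3,4]
Step 2: ref 1 → FAULT (evict 3), frames=[1,4]
Step 3: ref 2 → FAULT (evict 4), frames=[1,2]
Step 4: ref 1 → HIT, frames=[1,2]
Step 5: ref 2 → HIT, frames=[1,2]
Step 6: ref 1 → HIT, frames=[1,2]
Step 7: ref 4 → FAULT (evict 2), frames=[1,4]
Step 8: ref 4 → HIT, frames=[1,4]
Step 9: ref 1 → HIT, frames=[1,4]
Step 10: ref 2 → FAULT (evict 4), frames=[1,2]
Step 11: ref 2 → HIT, frames=[1,2]
Total faults: 6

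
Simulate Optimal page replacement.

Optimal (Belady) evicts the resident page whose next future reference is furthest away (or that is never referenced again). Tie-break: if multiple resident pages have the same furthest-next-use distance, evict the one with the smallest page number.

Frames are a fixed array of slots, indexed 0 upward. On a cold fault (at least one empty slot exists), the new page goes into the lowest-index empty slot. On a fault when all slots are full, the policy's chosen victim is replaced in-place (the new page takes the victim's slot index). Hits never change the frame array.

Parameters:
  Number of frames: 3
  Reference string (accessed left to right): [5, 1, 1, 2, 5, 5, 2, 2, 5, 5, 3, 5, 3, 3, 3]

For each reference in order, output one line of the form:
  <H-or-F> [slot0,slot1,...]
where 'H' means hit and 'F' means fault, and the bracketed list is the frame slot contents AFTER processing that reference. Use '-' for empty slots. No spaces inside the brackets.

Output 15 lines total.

F [5,-,-]
F [5,1,-]
H [5,1,-]
F [5,1,2]
H [5,1,2]
H [5,1,2]
H [5,1,2]
H [5,1,2]
H [5,1,2]
H [5,1,2]
F [5,3,2]
H [5,3,2]
H [5,3,2]
H [5,3,2]
H [5,3,2]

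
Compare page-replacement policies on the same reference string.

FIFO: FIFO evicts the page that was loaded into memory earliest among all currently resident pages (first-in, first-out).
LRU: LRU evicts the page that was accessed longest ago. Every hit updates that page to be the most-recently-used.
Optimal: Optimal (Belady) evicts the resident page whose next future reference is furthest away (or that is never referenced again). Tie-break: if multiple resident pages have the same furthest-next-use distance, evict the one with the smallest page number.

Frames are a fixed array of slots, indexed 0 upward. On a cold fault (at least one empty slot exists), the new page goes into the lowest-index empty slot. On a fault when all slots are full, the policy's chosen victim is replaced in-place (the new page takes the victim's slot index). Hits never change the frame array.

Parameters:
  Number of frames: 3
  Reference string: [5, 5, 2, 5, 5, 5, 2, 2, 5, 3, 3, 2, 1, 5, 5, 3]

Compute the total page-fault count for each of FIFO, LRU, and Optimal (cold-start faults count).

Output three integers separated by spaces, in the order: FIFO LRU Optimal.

--- FIFO ---
  step 0: ref 5 -> FAULT, frames=[5,-,-] (faults so far: 1)
  step 1: ref 5 -> HIT, frames=[5,-,-] (faults so far: 1)
  step 2: ref 2 -> FAULT, frames=[5,2,-] (faults so far: 2)
  step 3: ref 5 -> HIT, frames=[5,2,-] (faults so far: 2)
  step 4: ref 5 -> HIT, frames=[5,2,-] (faults so far: 2)
  step 5: ref 5 -> HIT, frames=[5,2,-] (faults so far: 2)
  step 6: ref 2 -> HIT, frames=[5,2,-] (faults so far: 2)
  step 7: ref 2 -> HIT, frames=[5,2,-] (faults so far: 2)
  step 8: ref 5 -> HIT, frames=[5,2,-] (faults so far: 2)
  step 9: ref 3 -> FAULT, frames=[5,2,3] (faults so far: 3)
  step 10: ref 3 -> HIT, frames=[5,2,3] (faults so far: 3)
  step 11: ref 2 -> HIT, frames=[5,2,3] (faults so far: 3)
  step 12: ref 1 -> FAULT, evict 5, frames=[1,2,3] (faults so far: 4)
  step 13: ref 5 -> FAULT, evict 2, frames=[1,5,3] (faults so far: 5)
  step 14: ref 5 -> HIT, frames=[1,5,3] (faults so far: 5)
  step 15: ref 3 -> HIT, frames=[1,5,3] (faults so far: 5)
  FIFO total faults: 5
--- LRU ---
  step 0: ref 5 -> FAULT, frames=[5,-,-] (faults so far: 1)
  step 1: ref 5 -> HIT, frames=[5,-,-] (faults so far: 1)
  step 2: ref 2 -> FAULT, frames=[5,2,-] (faults so far: 2)
  step 3: ref 5 -> HIT, frames=[5,2,-] (faults so far: 2)
  step 4: ref 5 -> HIT, frames=[5,2,-] (faults so far: 2)
  step 5: ref 5 -> HIT, frames=[5,2,-] (faults so far: 2)
  step 6: ref 2 -> HIT, frames=[5,2,-] (faults so far: 2)
  step 7: ref 2 -> HIT, frames=[5,2,-] (faults so far: 2)
  step 8: ref 5 -> HIT, frames=[5,2,-] (faults so far: 2)
  step 9: ref 3 -> FAULT, frames=[5,2,3] (faults so far: 3)
  step 10: ref 3 -> HIT, frames=[5,2,3] (faults so far: 3)
  step 11: ref 2 -> HIT, frames=[5,2,3] (faults so far: 3)
  step 12: ref 1 -> FAULT, evict 5, frames=[1,2,3] (faults so far: 4)
  step 13: ref 5 -> FAULT, evict 3, frames=[1,2,5] (faults so far: 5)
  step 14: ref 5 -> HIT, frames=[1,2,5] (faults so far: 5)
  step 15: ref 3 -> FAULT, evict 2, frames=[1,3,5] (faults so far: 6)
  LRU total faults: 6
--- Optimal ---
  step 0: ref 5 -> FAULT, frames=[5,-,-] (faults so far: 1)
  step 1: ref 5 -> HIT, frames=[5,-,-] (faults so far: 1)
  step 2: ref 2 -> FAULT, frames=[5,2,-] (faults so far: 2)
  step 3: ref 5 -> HIT, frames=[5,2,-] (faults so far: 2)
  step 4: ref 5 -> HIT, frames=[5,2,-] (faults so far: 2)
  step 5: ref 5 -> HIT, frames=[5,2,-] (faults so far: 2)
  step 6: ref 2 -> HIT, frames=[5,2,-] (faults so far: 2)
  step 7: ref 2 -> HIT, frames=[5,2,-] (faults so far: 2)
  step 8: ref 5 -> HIT, frames=[5,2,-] (faults so far: 2)
  step 9: ref 3 -> FAULT, frames=[5,2,3] (faults so far: 3)
  step 10: ref 3 -> HIT, frames=[5,2,3] (faults so far: 3)
  step 11: ref 2 -> HIT, frames=[5,2,3] (faults so far: 3)
  step 12: ref 1 -> FAULT, evict 2, frames=[5,1,3] (faults so far: 4)
  step 13: ref 5 -> HIT, frames=[5,1,3] (faults so far: 4)
  step 14: ref 5 -> HIT, frames=[5,1,3] (faults so far: 4)
  step 15: ref 3 -> HIT, frames=[5,1,3] (faults so far: 4)
  Optimal total faults: 4

Answer: 5 6 4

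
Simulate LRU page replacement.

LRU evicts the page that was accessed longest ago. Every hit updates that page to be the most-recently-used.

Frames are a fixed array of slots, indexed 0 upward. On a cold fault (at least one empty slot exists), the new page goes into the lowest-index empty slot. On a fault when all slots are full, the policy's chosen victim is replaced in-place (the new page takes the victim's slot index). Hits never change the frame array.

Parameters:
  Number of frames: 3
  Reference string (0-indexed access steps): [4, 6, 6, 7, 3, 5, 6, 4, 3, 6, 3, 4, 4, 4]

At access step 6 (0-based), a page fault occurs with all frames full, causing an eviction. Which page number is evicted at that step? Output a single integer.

Step 0: ref 4 -> FAULT, frames=[4,-,-]
Step 1: ref 6 -> FAULT, frames=[4,6,-]
Step 2: ref 6 -> HIT, frames=[4,6,-]
Step 3: ref 7 -> FAULT, frames=[4,6,7]
Step 4: ref 3 -> FAULT, evict 4, frames=[3,6,7]
Step 5: ref 5 -> FAULT, evict 6, frames=[3,5,7]
Step 6: ref 6 -> FAULT, evict 7, frames=[3,5,6]
At step 6: evicted page 7

Answer: 7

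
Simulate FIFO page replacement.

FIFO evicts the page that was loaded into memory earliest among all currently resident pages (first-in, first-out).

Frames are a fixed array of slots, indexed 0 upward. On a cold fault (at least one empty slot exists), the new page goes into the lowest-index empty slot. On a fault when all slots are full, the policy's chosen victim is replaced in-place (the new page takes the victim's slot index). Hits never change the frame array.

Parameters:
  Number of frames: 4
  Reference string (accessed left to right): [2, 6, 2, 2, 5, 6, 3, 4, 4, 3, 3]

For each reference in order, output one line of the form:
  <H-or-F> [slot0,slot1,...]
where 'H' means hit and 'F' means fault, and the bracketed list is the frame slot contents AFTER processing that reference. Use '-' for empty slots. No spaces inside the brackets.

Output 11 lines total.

F [2,-,-,-]
F [2,6,-,-]
H [2,6,-,-]
H [2,6,-,-]
F [2,6,5,-]
H [2,6,5,-]
F [2,6,5,3]
F [4,6,5,3]
H [4,6,5,3]
H [4,6,5,3]
H [4,6,5,3]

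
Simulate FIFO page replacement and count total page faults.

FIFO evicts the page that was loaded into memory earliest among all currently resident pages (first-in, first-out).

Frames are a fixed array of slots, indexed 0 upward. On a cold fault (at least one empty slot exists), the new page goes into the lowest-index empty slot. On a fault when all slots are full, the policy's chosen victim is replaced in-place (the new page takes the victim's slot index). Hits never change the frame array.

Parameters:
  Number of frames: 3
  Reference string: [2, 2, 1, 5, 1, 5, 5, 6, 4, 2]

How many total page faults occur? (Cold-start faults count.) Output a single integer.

Answer: 6

Derivation:
Step 0: ref 2 → FAULT, frames=[2,-,-]
Step 1: ref 2 → HIT, frames=[2,-,-]
Step 2: ref 1 → FAULT, frames=[2,1,-]
Step 3: ref 5 → FAULT, frames=[2,1,5]
Step 4: ref 1 → HIT, frames=[2,1,5]
Step 5: ref 5 → HIT, frames=[2,1,5]
Step 6: ref 5 → HIT, frames=[2,1,5]
Step 7: ref 6 → FAULT (evict 2), frames=[6,1,5]
Step 8: ref 4 → FAULT (evict 1), frames=[6,4,5]
Step 9: ref 2 → FAULT (evict 5), frames=[6,4,2]
Total faults: 6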